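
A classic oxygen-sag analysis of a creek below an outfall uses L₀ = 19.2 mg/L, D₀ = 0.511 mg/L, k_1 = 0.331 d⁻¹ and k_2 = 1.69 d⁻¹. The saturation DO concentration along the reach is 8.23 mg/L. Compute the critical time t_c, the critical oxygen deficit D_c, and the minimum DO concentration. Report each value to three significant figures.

t_c ≈ 1.11 d; D_c ≈ 2.60 mg/L; min DO ≈ 5.63 mg/L

At the critical point dD/dt = 0, so k_1 L₀ e^(−k_1 t) = k_2 D. Substituting D(t) from the Streeter–Phelps equation and solving for t gives
t_c = ln[(k_2/k_1)(1 − D₀(k_2−k_1)/(k_1 L₀))] / (k_2−k_1).
Here k_2−k_1 = 1.359 d⁻¹ and 1 − D₀(k_2−k_1)/(k_1 L₀) = 1 − 0.511×1.359/(0.331×19.2) = 0.8907, so
t_c = ln(5.106 × 0.8907) / 1.359 = 1.515 / 1.359 = 1.115 d.
D_c = (k_1/k_2) L₀ e^(−k_1 t_c) = (0.331/1.69) × 19.2 × e^(−0.331×1.115) = 0.1959 × 19.2 × 0.6915 = 2.600 mg/L.
Minimum DO = C_s − D_c = 8.23 − 2.600 = 5.630 mg/L.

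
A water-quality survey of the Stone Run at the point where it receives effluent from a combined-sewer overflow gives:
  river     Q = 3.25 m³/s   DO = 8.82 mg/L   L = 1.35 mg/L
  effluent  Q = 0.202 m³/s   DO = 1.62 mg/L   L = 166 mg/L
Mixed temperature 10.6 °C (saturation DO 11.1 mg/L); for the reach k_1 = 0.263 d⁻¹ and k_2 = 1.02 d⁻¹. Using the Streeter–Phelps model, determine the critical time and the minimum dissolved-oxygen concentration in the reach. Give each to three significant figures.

Mixed DO = (3.25×8.82 + 0.202×1.62)/(3.25+0.202) = 28.99/3.452 = 8.399 mg/L.
Mixed L₀ = (3.25×1.35 + 0.202×166)/(3.452) = 37.92/3.452 = 10.98 mg/L.
Initial deficit D₀ = C_s − DO₀ = 11.1 − 8.399 = 2.701 mg/L.
t_c = (1/0.7570) ln[(1.02/0.263)(1 − 2.701×0.7570/(0.263×10.98))] = 1.321 × ln(1.133) = 0.1651 d.
D_c = (0.263/1.02) × 10.98 × e^(−0.263×0.1651) = 0.2578 × 10.98 × 0.9575 = 2.712 mg/L.
Minimum DO = 11.1 − 2.712 = 8.388 mg/L.

t_c ≈ 0.165 d; minimum DO ≈ 8.39 mg/L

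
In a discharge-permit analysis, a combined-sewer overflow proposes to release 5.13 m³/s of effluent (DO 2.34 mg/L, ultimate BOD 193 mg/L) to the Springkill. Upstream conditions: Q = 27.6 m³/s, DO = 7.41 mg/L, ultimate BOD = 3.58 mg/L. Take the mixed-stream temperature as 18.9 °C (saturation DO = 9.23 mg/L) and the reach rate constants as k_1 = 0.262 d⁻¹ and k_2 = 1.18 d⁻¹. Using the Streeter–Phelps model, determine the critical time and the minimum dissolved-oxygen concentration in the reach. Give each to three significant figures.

t_c ≈ 1.29 d; minimum DO ≈ 3.96 mg/L

Mixed DO = (27.6×7.41 + 5.13×2.34)/(27.6+5.13) = 216.5/32.73 = 6.615 mg/L.
Mixed L₀ = (27.6×3.58 + 5.13×193)/(32.73) = 1089/32.73 = 33.27 mg/L.
Initial deficit D₀ = C_s − DO₀ = 9.23 − 6.615 = 2.615 mg/L.
t_c = (1/0.9180) ln[(1.18/0.262)(1 − 2.615×0.9180/(0.262×33.27))] = 1.089 × ln(3.264) = 1.288 d.
D_c = (0.262/1.18) × 33.27 × e^(−0.262×1.288) = 0.2220 × 33.27 × 0.7135 = 5.270 mg/L.
Minimum DO = 9.23 − 5.270 = 3.960 mg/L.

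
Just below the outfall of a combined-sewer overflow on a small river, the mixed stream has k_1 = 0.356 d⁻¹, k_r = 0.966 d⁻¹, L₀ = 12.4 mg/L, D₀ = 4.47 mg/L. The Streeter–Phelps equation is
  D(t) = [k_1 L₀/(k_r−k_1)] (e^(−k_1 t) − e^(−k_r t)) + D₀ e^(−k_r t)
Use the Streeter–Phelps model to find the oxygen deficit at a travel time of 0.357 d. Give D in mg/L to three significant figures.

k_1 L₀/(k_r−k_1) = 0.356×12.4/(0.966−0.356) = 4.414/0.6100 = 7.237 mg/L.
e^(−k_1 t) = e^(−0.356×0.3570) = 0.8807; e^(−k_r t) = e^(−0.966×0.3570) = 0.7083.
D = 7.237 × (0.8807 − 0.7083) + 4.47 × 0.7083 = 1.247 + 3.166 = 4.413 mg/L.

D ≈ 4.41 mg/L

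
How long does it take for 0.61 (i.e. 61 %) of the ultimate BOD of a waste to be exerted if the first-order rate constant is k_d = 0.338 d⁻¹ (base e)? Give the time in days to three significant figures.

t ≈ 2.79 d

y/L₀ = 1 − e^(−k_d t) = 0.61 ⇒ e^(−k_d t) = 0.390
t = −ln(0.390) / 0.338 = 0.9416 / 0.338 = 2.786 d.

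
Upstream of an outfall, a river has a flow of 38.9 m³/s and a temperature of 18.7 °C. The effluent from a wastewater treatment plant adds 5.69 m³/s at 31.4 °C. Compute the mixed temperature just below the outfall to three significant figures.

Flow-weighted mixing: C = (Q_r C_r + Q_w C_w)/(Q_r + Q_w)
= (38.9×18.7 + 5.69×31.4)/(38.9 + 5.69) = 906.1/44.59 = 20.32 °C.

20.3 °C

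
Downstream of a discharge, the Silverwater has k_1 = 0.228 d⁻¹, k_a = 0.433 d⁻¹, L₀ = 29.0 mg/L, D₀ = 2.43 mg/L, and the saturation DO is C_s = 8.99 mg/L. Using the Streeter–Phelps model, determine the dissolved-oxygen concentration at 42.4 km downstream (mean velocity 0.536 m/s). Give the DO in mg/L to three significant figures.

Travel time t = x/v = 42.4 km / (0.536 m/s) = 42400 m / 0.536 m/s = 79100 s = 0.9156 d.
k_1 L₀/(k_a−k_1) = 0.228×29.0/(0.433−0.228) = 6.612/0.2050 = 32.25 mg/L.
e^(−k_1 t) = e^(−0.228×0.9156) = 0.8116; e^(−k_a t) = e^(−0.433×0.9156) = 0.6727.
D = 32.25 × (0.8116 − 0.6727) + 2.43 × 0.6727 = 4.480 + 1.635 = 6.114 mg/L.
DO = C_s − D = 8.99 − 6.114 = 2.876 mg/L.

DO ≈ 2.88 mg/L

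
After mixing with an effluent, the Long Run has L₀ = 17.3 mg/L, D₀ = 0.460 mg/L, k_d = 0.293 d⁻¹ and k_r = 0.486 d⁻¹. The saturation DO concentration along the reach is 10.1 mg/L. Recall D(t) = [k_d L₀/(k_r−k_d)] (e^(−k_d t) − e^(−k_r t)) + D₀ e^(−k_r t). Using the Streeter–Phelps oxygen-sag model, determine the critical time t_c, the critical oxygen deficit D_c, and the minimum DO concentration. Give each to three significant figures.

With k_r/k_d = 1.659 and 1 − D₀(k_r−k_d)/(k_d L₀) = 0.9825,
t_c = ln(1.659 × 0.9825) / (0.486 − 0.293) = ln(1.630) / 0.1930 = 0.4884/0.1930 = 2.530 d.
L(t_c) = L₀ e^(−k_d t_c) = 17.3 × 0.4764 = 8.242 mg/L, and at the critical point k_r D_c = k_d L, so D_c = (0.293/0.486) × 8.242 = 4.969 mg/L.
Minimum DO = C_s − D_c = 10.1 − 4.969 = 5.131 mg/L.

t_c ≈ 2.53 d; D_c ≈ 4.97 mg/L; min DO ≈ 5.13 mg/L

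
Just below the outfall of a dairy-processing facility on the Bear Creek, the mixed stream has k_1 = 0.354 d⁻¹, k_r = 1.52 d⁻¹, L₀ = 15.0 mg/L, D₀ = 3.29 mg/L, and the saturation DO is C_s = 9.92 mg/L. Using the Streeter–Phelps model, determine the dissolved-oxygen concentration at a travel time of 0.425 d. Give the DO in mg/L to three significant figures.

DO ≈ 6.66 mg/L

k_1 L₀/(k_r−k_1) = 0.354×15.0/(1.52−0.354) = 5.310/1.166 = 4.554 mg/L.
e^(−k_1 t) = e^(−0.354×0.4250) = 0.8603; e^(−k_r t) = e^(−1.52×0.4250) = 0.5241.
D = 4.554 × (0.8603 − 0.5241) + 3.29 × 0.5241 = 1.531 + 1.724 = 3.255 mg/L.
DO = C_s − D = 9.92 − 3.255 = 6.665 mg/L.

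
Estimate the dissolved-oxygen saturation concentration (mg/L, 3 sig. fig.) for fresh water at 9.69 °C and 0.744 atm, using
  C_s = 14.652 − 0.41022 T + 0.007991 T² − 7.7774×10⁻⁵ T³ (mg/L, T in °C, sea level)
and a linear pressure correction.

At sea level: C_s = 14.652 − 0.41022×9.69 + 0.007991×9.69² − 7.7774×10⁻⁵×9.69³ = 11.36 mg/L.
Pressure correction: C_s' = 11.36 × 0.744 = 8.449 mg/L.

C_s ≈ 8.45 mg/L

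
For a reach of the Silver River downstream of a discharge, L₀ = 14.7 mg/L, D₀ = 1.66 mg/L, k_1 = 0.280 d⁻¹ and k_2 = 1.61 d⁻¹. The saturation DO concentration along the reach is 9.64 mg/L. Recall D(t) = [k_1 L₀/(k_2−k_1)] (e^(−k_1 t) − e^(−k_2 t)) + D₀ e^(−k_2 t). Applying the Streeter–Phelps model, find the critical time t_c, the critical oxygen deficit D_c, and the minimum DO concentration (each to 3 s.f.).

t_c = [1/(k_2−k_1)] ln[(k_2/k_1)(1 − D₀(k_2−k_1)/(k_1 L₀))]
= [1/(1.61−0.280)] ln[(1.61/0.280)(1 − 1.66×1.330/(0.280×14.7))]
= (1/1.330) ln[5.750 × 0.4636] = 0.7519 × ln(2.666) = 0.7519 × 0.9805 = 0.7372 d.
D_c = (k_1/k_2) L₀ e^(−k_1 t_c) = (0.280/1.61) × 14.7 × e^(−0.280×0.7372) = 0.1739 × 14.7 × 0.8135 = 2.080 mg/L.
Minimum DO = C_s − D_c = 9.64 − 2.080 = 7.560 mg/L.

t_c ≈ 0.737 d; D_c ≈ 2.08 mg/L; min DO ≈ 7.56 mg/L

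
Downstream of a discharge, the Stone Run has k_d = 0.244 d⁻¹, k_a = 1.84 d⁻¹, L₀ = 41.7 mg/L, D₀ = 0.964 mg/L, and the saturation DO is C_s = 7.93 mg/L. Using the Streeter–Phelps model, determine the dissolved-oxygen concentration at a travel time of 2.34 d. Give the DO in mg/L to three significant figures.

DO ≈ 4.40 mg/L

k_d L₀/(k_a−k_d) = 0.244×41.7/(1.84−0.244) = 10.17/1.596 = 6.375 mg/L.
e^(−k_d t) = e^(−0.244×2.340) = 0.5650; e^(−k_a t) = e^(−1.84×2.340) = 0.01349.
D = 6.375 × (0.5650 − 0.01349) + 0.964 × 0.01349 = 3.516 + 0.01301 = 3.529 mg/L.
DO = C_s − D = 7.93 − 3.529 = 4.401 mg/L.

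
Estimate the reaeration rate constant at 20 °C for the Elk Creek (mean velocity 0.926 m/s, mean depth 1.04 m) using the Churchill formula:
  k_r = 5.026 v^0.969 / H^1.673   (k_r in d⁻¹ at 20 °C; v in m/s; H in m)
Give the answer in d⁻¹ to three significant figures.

k_r ≈ 4.37 d⁻¹

k_r = 5.026 × 0.926^0.969 / 1.04^1.673 = 5.026 × 0.9282 / 1.068 = 4.369 d⁻¹.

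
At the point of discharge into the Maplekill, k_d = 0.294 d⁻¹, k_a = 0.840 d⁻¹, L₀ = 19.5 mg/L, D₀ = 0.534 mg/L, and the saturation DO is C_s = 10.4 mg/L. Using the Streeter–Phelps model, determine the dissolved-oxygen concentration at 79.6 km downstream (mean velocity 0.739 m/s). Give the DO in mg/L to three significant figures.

DO ≈ 6.62 mg/L

Travel time t = x/v = 79.6 km / (0.739 m/s) = 79600 m / 0.739 m/s = 107700 s = 1.247 d.
k_d L₀/(k_a−k_d) = 0.294×19.5/(0.840−0.294) = 5.733/0.5460 = 10.50 mg/L.
e^(−k_d t) = e^(−0.294×1.247) = 0.6931; e^(−k_a t) = e^(−0.840×1.247) = 0.3509.
D = 10.50 × (0.6931 − 0.3509) + 0.534 × 0.3509 = 3.593 + 0.1874 = 3.781 mg/L.
DO = C_s − D = 10.4 − 3.781 = 6.619 mg/L.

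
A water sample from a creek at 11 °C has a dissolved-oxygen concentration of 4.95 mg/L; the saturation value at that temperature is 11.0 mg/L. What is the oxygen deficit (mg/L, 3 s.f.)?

D = C_s − C = 11.0 − 4.95 = 6.05 mg/L.

D ≈ 6.05 mg/L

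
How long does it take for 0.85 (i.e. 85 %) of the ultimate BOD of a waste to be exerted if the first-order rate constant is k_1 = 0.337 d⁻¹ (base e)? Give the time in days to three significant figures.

y/L₀ = 1 − e^(−k_1 t) = 0.85 ⇒ e^(−k_1 t) = 0.150
t = −ln(0.150) / 0.337 = 1.897 / 0.337 = 5.629 d.

t ≈ 5.63 d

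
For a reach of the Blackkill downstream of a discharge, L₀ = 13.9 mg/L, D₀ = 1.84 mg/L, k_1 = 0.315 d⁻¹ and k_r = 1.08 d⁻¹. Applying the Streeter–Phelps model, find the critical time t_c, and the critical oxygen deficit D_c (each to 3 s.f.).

At the critical point dD/dt = 0, so k_1 L₀ e^(−k_1 t) = k_r D. Substituting D(t) from the Streeter–Phelps equation and solving for t gives
t_c = ln[(k_r/k_1)(1 − D₀(k_r−k_1)/(k_1 L₀))] / (k_r−k_1).
Here k_r−k_1 = 0.7650 d⁻¹ and 1 − D₀(k_r−k_1)/(k_1 L₀) = 1 − 1.84×0.7650/(0.315×13.9) = 0.6785, so
t_c = ln(3.429 × 0.6785) / 0.7650 = 0.8443 / 0.7650 = 1.104 d.
L(t_c) = L₀ e^(−k_1 t_c) = 13.9 × 0.7063 = 9.818 mg/L, and at the critical point k_r D_c = k_1 L, so D_c = (0.315/1.08) × 9.818 = 2.864 mg/L.

t_c ≈ 1.10 d; D_c ≈ 2.86 mg/L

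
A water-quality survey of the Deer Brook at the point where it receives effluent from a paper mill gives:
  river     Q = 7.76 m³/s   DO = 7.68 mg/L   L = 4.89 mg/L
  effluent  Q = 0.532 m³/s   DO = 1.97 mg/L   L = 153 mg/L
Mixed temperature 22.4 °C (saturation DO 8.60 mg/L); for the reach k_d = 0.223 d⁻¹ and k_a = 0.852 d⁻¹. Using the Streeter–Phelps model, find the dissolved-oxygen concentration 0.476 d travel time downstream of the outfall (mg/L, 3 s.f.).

Mixed DO = (7.76×7.68 + 0.532×1.97)/(7.76+0.532) = 60.64/8.292 = 7.314 mg/L.
Mixed L₀ = (7.76×4.89 + 0.532×153)/(8.292) = 119.3/8.292 = 14.39 mg/L.
Initial deficit D₀ = C_s − DO₀ = 8.60 − 7.314 = 1.286 mg/L.
D(0.476) = [0.223×14.39/(0.852−0.223)](e^(−0.223×0.476) − e^(−0.852×0.476)) + 1.286 e^(−0.852×0.476)
= 5.103 × (0.8993 − 0.6666) + 1.286 × 0.6666 = 2.045 mg/L.
DO = 8.60 − 2.045 = 6.555 mg/L.

DO ≈ 6.56 mg/L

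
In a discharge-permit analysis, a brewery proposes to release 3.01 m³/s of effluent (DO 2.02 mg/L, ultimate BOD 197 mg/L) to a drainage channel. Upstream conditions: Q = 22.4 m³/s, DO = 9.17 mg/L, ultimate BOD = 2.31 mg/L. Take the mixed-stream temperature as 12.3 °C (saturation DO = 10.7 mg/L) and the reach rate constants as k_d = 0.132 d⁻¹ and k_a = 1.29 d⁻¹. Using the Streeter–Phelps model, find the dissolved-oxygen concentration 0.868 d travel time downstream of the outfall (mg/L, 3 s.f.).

DO ≈ 8.29 mg/L

Mixed DO = (22.4×9.17 + 3.01×2.02)/(22.4+3.01) = 211.5/25.41 = 8.323 mg/L.
Mixed L₀ = (22.4×2.31 + 3.01×197)/(25.41) = 644.7/25.41 = 25.37 mg/L.
Initial deficit D₀ = C_s − DO₀ = 10.7 − 8.323 = 2.377 mg/L.
D(0.868) = [0.132×25.37/(1.29−0.132)](e^(−0.132×0.868) − e^(−1.29×0.868)) + 2.377 e^(−1.29×0.868)
= 2.892 × (0.8917 − 0.3264) + 2.377 × 0.3264 = 2.411 mg/L.
DO = 10.7 − 2.411 = 8.289 mg/L.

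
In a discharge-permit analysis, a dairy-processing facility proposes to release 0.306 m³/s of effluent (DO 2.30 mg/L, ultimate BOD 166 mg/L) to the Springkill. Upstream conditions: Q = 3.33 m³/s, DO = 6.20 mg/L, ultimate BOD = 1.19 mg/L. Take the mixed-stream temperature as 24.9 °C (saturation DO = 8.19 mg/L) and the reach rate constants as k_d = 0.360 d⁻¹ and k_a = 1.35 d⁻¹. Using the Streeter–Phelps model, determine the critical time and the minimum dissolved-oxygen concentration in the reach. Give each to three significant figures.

t_c ≈ 0.779 d; minimum DO ≈ 5.16 mg/L

Mixed DO = (3.33×6.20 + 0.306×2.30)/(3.33+0.306) = 21.35/3.636 = 5.872 mg/L.
Mixed L₀ = (3.33×1.19 + 0.306×166)/(3.636) = 54.76/3.636 = 15.06 mg/L.
Initial deficit D₀ = C_s − DO₀ = 8.19 − 5.872 = 2.318 mg/L.
t_c = (1/0.9900) ln[(1.35/0.360)(1 − 2.318×0.9900/(0.360×15.06))] = 1.010 × ln(2.163) = 0.7791 d.
D_c = (0.360/1.35) × 15.06 × e^(−0.360×0.7791) = 0.2667 × 15.06 × 0.7554 = 3.034 mg/L.
Minimum DO = 8.19 − 3.034 = 5.156 mg/L.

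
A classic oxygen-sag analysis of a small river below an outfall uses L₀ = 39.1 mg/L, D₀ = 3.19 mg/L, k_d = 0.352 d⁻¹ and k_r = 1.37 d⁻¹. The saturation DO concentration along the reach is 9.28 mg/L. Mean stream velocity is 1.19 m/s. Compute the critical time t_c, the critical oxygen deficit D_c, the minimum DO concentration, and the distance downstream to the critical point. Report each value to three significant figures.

t_c ≈ 1.07 d; D_c ≈ 6.89 mg/L; min DO ≈ 2.39 mg/L; x_c ≈ 110 km

With k_r/k_d = 3.892 and 1 − D₀(k_r−k_d)/(k_d L₀) = 0.7641,
t_c = ln(3.892 × 0.7641) / (1.37 − 0.352) = ln(2.974) / 1.018 = 1.090/1.018 = 1.071 d.
L(t_c) = L₀ e^(−k_d t_c) = 39.1 × 0.6860 = 26.82 mg/L, and at the critical point k_r D_c = k_d L, so D_c = (0.352/1.37) × 26.82 = 6.892 mg/L.
Minimum DO = C_s − D_c = 9.28 − 6.892 = 2.388 mg/L.
x_c = v t_c = 1.19 m/s × 1.071 d × 86400 s/d = 110100 m ≈ 110 km.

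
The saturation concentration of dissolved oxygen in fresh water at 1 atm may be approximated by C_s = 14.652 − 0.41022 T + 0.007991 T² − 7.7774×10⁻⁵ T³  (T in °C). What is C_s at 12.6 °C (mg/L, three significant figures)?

C_s ≈ 10.6 mg/L

C_s = 14.652 − 0.41022×12.6 + 0.007991×12.6² − 7.7774×10⁻⁵×12.6³ = 10.60 mg/L.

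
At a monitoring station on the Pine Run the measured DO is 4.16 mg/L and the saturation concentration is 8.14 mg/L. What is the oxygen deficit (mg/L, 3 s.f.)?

D = C_s − C = 8.14 − 4.16 = 3.98 mg/L.

D ≈ 3.98 mg/L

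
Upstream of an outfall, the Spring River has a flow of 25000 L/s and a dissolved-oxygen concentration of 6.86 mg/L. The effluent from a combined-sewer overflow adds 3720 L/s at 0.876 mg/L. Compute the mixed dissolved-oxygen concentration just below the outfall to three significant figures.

6.08 mg/L

Flow-weighted mixing: C = (Q_r C_r + Q_w C_w)/(Q_r + Q_w)
= (25000×6.86 + 3720×0.876)/(25000 + 3720) = 174800/28720 = 6.085 mg/L.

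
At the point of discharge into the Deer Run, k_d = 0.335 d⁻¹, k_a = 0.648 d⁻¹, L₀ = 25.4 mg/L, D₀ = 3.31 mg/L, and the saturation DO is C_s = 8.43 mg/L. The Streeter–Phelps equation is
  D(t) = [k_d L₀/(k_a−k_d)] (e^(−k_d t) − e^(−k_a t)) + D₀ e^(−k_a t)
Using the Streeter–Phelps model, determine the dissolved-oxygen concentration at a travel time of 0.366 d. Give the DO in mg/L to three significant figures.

DO ≈ 3.22 mg/L

k_d L₀/(k_a−k_d) = 0.335×25.4/(0.648−0.335) = 8.509/0.3130 = 27.19 mg/L.
e^(−k_d t) = e^(−0.335×0.3660) = 0.8846; e^(−k_a t) = e^(−0.648×0.3660) = 0.7889.
D = 27.19 × (0.8846 − 0.7889) + 3.31 × 0.7889 = 2.603 + 2.611 = 5.214 mg/L.
DO = C_s − D = 8.43 − 5.214 = 3.216 mg/L.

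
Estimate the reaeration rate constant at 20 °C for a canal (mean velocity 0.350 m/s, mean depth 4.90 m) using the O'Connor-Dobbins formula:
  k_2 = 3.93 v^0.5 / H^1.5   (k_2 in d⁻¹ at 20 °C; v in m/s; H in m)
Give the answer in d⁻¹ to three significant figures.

k_2 = 3.93 × 0.350^0.5 / 4.90^1.5 = 3.93 × 0.5916 / 10.85 = 0.2144 d⁻¹.

k_2 ≈ 0.214 d⁻¹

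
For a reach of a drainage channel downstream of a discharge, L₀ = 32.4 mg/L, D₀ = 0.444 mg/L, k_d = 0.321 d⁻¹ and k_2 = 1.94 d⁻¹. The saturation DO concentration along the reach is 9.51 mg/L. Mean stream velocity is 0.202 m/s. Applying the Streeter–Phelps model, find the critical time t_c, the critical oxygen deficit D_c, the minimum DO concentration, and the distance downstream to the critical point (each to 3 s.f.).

t_c = [1/(k_2−k_d)] ln[(k_2/k_d)(1 − D₀(k_2−k_d)/(k_d L₀))]
= [1/(1.94−0.321)] ln[(1.94/0.321)(1 − 0.444×1.619/(0.321×32.4))]
= (1/1.619) ln[6.044 × 0.9309] = 0.6177 × ln(5.626) = 0.6177 × 1.727 = 1.067 d.
L(t_c) = L₀ e^(−k_d t_c) = 32.4 × 0.7100 = 23.00 mg/L, and at the critical point k_2 D_c = k_d L, so D_c = (0.321/1.94) × 23.00 = 3.806 mg/L.
Minimum DO = C_s − D_c = 9.51 − 3.806 = 5.704 mg/L.
x_c = v t_c = 0.202 m/s × 1.067 d × 86400 s/d = 18620 m ≈ 18.6 km.

t_c ≈ 1.07 d; D_c ≈ 3.81 mg/L; min DO ≈ 5.70 mg/L; x_c ≈ 18.6 km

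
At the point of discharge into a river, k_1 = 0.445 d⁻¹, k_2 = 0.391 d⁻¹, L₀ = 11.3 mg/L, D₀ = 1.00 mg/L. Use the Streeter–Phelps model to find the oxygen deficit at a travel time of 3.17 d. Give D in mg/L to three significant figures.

D ≈ 4.53 mg/L

k_1 L₀/(k_2−k_1) = 0.445×11.3/(0.391−0.445) = 5.029/-0.05400 = -93.12 mg/L.
e^(−k_1 t) = e^(−0.445×3.170) = 0.2440; e^(−k_2 t) = e^(−0.391×3.170) = 0.2895.
D = -93.12 × (0.2440 − 0.2895) + 1.00 × 0.2895 = 4.242 + 0.2895 = 4.531 mg/L.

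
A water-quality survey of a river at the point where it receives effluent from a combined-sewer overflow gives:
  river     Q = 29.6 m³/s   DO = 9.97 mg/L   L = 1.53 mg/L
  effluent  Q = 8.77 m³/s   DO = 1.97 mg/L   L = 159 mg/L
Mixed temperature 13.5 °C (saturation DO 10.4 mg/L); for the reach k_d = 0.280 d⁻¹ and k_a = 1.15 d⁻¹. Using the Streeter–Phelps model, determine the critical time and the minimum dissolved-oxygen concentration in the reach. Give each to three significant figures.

t_c ≈ 1.39 d; minimum DO ≈ 4.20 mg/L

Mixed DO = (29.6×9.97 + 8.77×1.97)/(29.6+8.77) = 312.4/38.37 = 8.141 mg/L.
Mixed L₀ = (29.6×1.53 + 8.77×159)/(38.37) = 1440/38.37 = 37.52 mg/L.
Initial deficit D₀ = C_s − DO₀ = 10.4 − 8.141 = 2.259 mg/L.
t_c = (1/0.8700) ln[(1.15/0.280)(1 − 2.259×0.8700/(0.280×37.52))] = 1.149 × ln(3.339) = 1.386 d.
D_c = (0.280/1.15) × 37.52 × e^(−0.280×1.386) = 0.2435 × 37.52 × 0.6784 = 6.198 mg/L.
Minimum DO = 10.4 − 6.198 = 4.202 mg/L.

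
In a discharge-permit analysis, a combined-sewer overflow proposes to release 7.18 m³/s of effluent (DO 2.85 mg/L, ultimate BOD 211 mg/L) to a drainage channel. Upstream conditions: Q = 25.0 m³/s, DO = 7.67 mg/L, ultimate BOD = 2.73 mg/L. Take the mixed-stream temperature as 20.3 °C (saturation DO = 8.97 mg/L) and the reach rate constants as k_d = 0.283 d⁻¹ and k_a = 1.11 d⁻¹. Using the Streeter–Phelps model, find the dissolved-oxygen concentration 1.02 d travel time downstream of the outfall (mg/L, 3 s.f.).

Mixed DO = (25.0×7.67 + 7.18×2.85)/(25.0+7.18) = 212.2/32.18 = 6.595 mg/L.
Mixed L₀ = (25.0×2.73 + 7.18×211)/(32.18) = 1583/32.18 = 49.20 mg/L.
Initial deficit D₀ = C_s − DO₀ = 8.97 − 6.595 = 2.375 mg/L.
D(1.02) = [0.283×49.20/(1.11−0.283)](e^(−0.283×1.02) − e^(−1.11×1.02)) + 2.375 e^(−1.11×1.02)
= 16.84 × (0.7493 − 0.3223) + 2.375 × 0.3223 = 7.954 mg/L.
DO = 8.97 − 7.954 = 1.016 mg/L.

DO ≈ 1.02 mg/L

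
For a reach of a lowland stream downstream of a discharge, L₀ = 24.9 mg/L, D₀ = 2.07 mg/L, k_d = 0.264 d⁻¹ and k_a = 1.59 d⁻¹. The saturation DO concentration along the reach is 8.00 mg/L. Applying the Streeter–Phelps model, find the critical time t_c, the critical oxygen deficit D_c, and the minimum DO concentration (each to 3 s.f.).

t_c ≈ 0.946 d; D_c ≈ 3.22 mg/L; min DO ≈ 4.78 mg/L

With k_a/k_d = 6.023 and 1 − D₀(k_a−k_d)/(k_d L₀) = 0.5824,
t_c = ln(6.023 × 0.5824) / (1.59 − 0.264) = ln(3.508) / 1.326 = 1.255/1.326 = 0.9465 d.
D_c = (k_d/k_a) L₀ e^(−k_d t_c) = (0.264/1.59) × 24.9 × e^(−0.264×0.9465) = 0.1660 × 24.9 × 0.7789 = 3.220 mg/L.
Minimum DO = C_s − D_c = 8.00 − 3.220 = 4.780 mg/L.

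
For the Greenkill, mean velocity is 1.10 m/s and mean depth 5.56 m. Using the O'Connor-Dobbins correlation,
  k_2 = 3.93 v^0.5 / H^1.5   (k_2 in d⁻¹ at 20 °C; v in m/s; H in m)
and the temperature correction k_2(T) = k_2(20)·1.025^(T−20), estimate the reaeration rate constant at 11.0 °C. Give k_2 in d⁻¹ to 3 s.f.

k_2(20) = 3.93 × 1.10^0.5 / 5.56^1.5 = 3.93 × 1.049 / 13.11 = 0.3144 d⁻¹.
k_2(11.0) = 0.3144 × 1.025^(11.0−20) = 0.3144 × 0.8007 = 0.2517 d⁻¹.

k_2 ≈ 0.252 d⁻¹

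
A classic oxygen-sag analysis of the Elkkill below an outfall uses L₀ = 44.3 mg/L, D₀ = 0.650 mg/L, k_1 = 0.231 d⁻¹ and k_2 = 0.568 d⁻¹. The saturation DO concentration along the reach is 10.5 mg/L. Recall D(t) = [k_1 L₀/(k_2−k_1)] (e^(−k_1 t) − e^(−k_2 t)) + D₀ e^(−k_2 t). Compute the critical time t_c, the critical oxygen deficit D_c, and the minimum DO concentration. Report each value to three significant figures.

At the critical point dD/dt = 0, so k_1 L₀ e^(−k_1 t) = k_2 D. Substituting D(t) from the Streeter–Phelps equation and solving for t gives
t_c = ln[(k_2/k_1)(1 − D₀(k_2−k_1)/(k_1 L₀))] / (k_2−k_1).
Here k_2−k_1 = 0.3370 d⁻¹ and 1 − D₀(k_2−k_1)/(k_1 L₀) = 1 − 0.650×0.3370/(0.231×44.3) = 0.9786, so
t_c = ln(2.459 × 0.9786) / 0.3370 = 0.8781 / 0.3370 = 2.606 d.
L(t_c) = L₀ e^(−k_1 t_c) = 44.3 × 0.5478 = 24.27 mg/L, and at the critical point k_2 D_c = k_1 L, so D_c = (0.231/0.568) × 24.27 = 9.869 mg/L.
Minimum DO = C_s − D_c = 10.5 − 9.869 = 0.6310 mg/L.

t_c ≈ 2.61 d; D_c ≈ 9.87 mg/L; min DO ≈ 0.631 mg/L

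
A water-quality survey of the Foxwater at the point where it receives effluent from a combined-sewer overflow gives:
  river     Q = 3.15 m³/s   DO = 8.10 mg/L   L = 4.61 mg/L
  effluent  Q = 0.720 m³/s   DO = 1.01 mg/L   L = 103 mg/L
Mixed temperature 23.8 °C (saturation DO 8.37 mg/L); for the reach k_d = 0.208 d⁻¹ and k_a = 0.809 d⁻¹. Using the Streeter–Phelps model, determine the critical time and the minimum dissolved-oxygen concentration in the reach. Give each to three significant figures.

t_c ≈ 1.89 d; minimum DO ≈ 4.39 mg/L

Mixed DO = (3.15×8.10 + 0.720×1.01)/(3.15+0.720) = 26.24/3.870 = 6.781 mg/L.
Mixed L₀ = (3.15×4.61 + 0.720×103)/(3.870) = 88.68/3.870 = 22.92 mg/L.
Initial deficit D₀ = C_s − DO₀ = 8.37 − 6.781 = 1.589 mg/L.
t_c = (1/0.6010) ln[(0.809/0.208)(1 − 1.589×0.6010/(0.208×22.92))] = 1.664 × ln(3.110) = 1.888 d.
D_c = (0.208/0.809) × 22.92 × e^(−0.208×1.888) = 0.2571 × 22.92 × 0.6752 = 3.978 mg/L.
Minimum DO = 8.37 − 3.978 = 4.392 mg/L.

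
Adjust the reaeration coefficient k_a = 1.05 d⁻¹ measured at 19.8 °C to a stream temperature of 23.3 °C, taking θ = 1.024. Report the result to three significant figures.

k_a(T₂) = k_a(T₁) · θ^(T₂−T₁) = 1.05 × 1.024^(23.3−19.8)
= 1.05 × 1.024^3.50 = 1.05 × 1.087 = 1.141 d⁻¹.

k_a ≈ 1.14 d⁻¹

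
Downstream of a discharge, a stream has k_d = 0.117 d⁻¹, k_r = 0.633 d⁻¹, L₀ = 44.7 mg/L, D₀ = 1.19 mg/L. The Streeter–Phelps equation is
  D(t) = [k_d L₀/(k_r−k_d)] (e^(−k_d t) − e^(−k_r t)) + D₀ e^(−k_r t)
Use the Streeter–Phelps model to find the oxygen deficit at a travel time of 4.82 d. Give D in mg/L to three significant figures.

k_d L₀/(k_r−k_d) = 0.117×44.7/(0.633−0.117) = 5.230/0.5160 = 10.14 mg/L.
e^(−k_d t) = e^(−0.117×4.820) = 0.5690; e^(−k_r t) = e^(−0.633×4.820) = 0.04731.
D = 10.14 × (0.5690 − 0.04731) + 1.19 × 0.04731 = 5.287 + 0.05630 = 5.344 mg/L.

D ≈ 5.34 mg/L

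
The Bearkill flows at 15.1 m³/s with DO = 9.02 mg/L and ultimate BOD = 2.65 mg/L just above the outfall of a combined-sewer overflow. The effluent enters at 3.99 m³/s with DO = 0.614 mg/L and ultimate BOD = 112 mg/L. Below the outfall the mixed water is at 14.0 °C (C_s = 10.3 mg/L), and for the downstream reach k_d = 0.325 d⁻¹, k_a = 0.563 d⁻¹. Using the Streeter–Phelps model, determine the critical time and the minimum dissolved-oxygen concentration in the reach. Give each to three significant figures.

Mixed DO = (15.1×9.02 + 3.99×0.614)/(15.1+3.99) = 138.7/19.09 = 7.263 mg/L.
Mixed L₀ = (15.1×2.65 + 3.99×112)/(19.09) = 486.9/19.09 = 25.51 mg/L.
Initial deficit D₀ = C_s − DO₀ = 10.3 − 7.263 = 3.037 mg/L.
t_c = (1/0.2380) ln[(0.563/0.325)(1 − 3.037×0.2380/(0.325×25.51))] = 4.202 × ln(1.581) = 1.925 d.
D_c = (0.325/0.563) × 25.51 × e^(−0.325×1.925) = 0.5773 × 25.51 × 0.5349 = 7.875 mg/L.
Minimum DO = 10.3 − 7.875 = 2.425 mg/L.

t_c ≈ 1.93 d; minimum DO ≈ 2.42 mg/L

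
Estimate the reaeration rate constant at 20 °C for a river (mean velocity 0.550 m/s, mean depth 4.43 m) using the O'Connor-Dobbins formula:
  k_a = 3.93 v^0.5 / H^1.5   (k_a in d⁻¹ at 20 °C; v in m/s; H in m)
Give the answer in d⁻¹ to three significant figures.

k_a ≈ 0.313 d⁻¹

k_a = 3.93 × 0.550^0.5 / 4.43^1.5 = 3.93 × 0.7416 / 9.324 = 0.3126 d⁻¹.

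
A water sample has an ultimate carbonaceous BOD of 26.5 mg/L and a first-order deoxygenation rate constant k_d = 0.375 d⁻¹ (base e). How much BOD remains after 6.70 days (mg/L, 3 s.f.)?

L_t = L₀ e^(−k_d t) = 26.5 × e^(−0.375×6.70) = 26.5 × 0.08107 = 2.148 mg/L.

L ≈ 2.15 mg/L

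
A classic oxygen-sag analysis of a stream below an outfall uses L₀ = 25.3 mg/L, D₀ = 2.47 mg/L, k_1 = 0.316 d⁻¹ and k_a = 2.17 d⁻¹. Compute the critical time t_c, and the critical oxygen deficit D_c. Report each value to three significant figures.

t_c ≈ 0.581 d; D_c ≈ 3.07 mg/L

At the critical point dD/dt = 0, so k_1 L₀ e^(−k_1 t) = k_a D. Substituting D(t) from the Streeter–Phelps equation and solving for t gives
t_c = ln[(k_a/k_1)(1 − D₀(k_a−k_1)/(k_1 L₀))] / (k_a−k_1).
Here k_a−k_1 = 1.854 d⁻¹ and 1 − D₀(k_a−k_1)/(k_1 L₀) = 1 − 2.47×1.854/(0.316×25.3) = 0.4272, so
t_c = ln(6.867 × 0.4272) / 1.854 = 1.076 / 1.854 = 0.5805 d.
D_c = (k_1/k_a) L₀ e^(−k_1 t_c) = (0.316/2.17) × 25.3 × e^(−0.316×0.5805) = 0.1456 × 25.3 × 0.8324 = 3.067 mg/L.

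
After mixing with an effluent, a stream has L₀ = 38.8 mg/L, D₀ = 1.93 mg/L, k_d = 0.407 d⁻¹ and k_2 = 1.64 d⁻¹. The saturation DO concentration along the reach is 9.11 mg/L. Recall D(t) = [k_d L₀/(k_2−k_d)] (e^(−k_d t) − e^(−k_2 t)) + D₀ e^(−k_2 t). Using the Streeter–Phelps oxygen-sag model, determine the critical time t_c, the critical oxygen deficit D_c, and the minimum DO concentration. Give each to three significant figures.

With k_2/k_d = 4.029 and 1 − D₀(k_2−k_d)/(k_d L₀) = 0.8493,
t_c = ln(4.029 × 0.8493) / (1.64 − 0.407) = ln(3.422) / 1.233 = 1.230/1.233 = 0.9978 d.
L(t_c) = L₀ e^(−k_d t_c) = 38.8 × 0.6662 = 25.85 mg/L, and at the critical point k_2 D_c = k_d L, so D_c = (0.407/1.64) × 25.85 = 6.415 mg/L.
Minimum DO = C_s − D_c = 9.11 − 6.415 = 2.695 mg/L.

t_c ≈ 0.998 d; D_c ≈ 6.42 mg/L; min DO ≈ 2.69 mg/L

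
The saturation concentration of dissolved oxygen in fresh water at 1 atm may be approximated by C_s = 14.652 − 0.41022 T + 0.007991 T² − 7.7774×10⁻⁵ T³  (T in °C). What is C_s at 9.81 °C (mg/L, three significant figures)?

C_s = 14.652 − 0.41022×9.81 + 0.007991×9.81² − 7.7774×10⁻⁵×9.81³ = 11.32 mg/L.

C_s ≈ 11.3 mg/L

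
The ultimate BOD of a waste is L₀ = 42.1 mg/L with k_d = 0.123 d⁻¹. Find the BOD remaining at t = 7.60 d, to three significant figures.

L_t = L₀ e^(−k_d t) = 42.1 × e^(−0.123×7.60) = 42.1 × 0.3927 = 16.53 mg/L.

L ≈ 16.5 mg/L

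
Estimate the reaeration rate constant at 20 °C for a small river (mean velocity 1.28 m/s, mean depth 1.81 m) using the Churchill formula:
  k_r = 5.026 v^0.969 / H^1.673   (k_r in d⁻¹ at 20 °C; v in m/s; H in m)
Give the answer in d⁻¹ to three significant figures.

k_r ≈ 2.37 d⁻¹

k_r = 5.026 × 1.28^0.969 / 1.81^1.673 = 5.026 × 1.270 / 2.698 = 2.366 d⁻¹.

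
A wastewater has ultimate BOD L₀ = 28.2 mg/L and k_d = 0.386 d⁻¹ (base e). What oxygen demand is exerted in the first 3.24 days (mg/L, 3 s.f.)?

y ≈ 20.1 mg/L

y_t = L₀(1 − e^(−k_d t)) = 28.2 × (1 − e^(−0.386×3.24))
= 28.2 × (1 − 0.2863) = 28.2 × 0.7137 = 20.13 mg/L.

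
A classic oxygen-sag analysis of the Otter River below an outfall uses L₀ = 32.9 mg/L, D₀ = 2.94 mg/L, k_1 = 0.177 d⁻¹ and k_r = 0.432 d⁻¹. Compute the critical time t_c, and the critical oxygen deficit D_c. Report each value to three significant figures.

At the critical point dD/dt = 0, so k_1 L₀ e^(−k_1 t) = k_r D. Substituting D(t) from the Streeter–Phelps equation and solving for t gives
t_c = ln[(k_r/k_1)(1 − D₀(k_r−k_1)/(k_1 L₀))] / (k_r−k_1).
Here k_r−k_1 = 0.2550 d⁻¹ and 1 − D₀(k_r−k_1)/(k_1 L₀) = 1 − 2.94×0.2550/(0.177×32.9) = 0.8713, so
t_c = ln(2.441 × 0.8713) / 0.2550 = 0.7545 / 0.2550 = 2.959 d.
L(t_c) = L₀ e^(−k_1 t_c) = 32.9 × 0.5923 = 19.49 mg/L, and at the critical point k_r D_c = k_1 L, so D_c = (0.177/0.432) × 19.49 = 7.985 mg/L.

t_c ≈ 2.96 d; D_c ≈ 7.98 mg/L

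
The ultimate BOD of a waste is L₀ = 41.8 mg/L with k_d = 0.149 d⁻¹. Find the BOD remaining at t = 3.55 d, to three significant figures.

L_t = L₀ e^(−k_d t) = 41.8 × e^(−0.149×3.55) = 41.8 × 0.5892 = 24.63 mg/L.

L ≈ 24.6 mg/L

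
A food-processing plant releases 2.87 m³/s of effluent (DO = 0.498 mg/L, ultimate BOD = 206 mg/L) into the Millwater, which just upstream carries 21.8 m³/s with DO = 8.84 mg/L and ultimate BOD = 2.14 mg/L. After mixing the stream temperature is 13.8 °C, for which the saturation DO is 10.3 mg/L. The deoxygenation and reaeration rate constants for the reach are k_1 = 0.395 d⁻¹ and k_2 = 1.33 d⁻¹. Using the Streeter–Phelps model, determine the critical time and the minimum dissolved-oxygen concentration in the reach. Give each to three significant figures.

Mixed DO = (21.8×8.84 + 2.87×0.498)/(21.8+2.87) = 194.1/24.67 = 7.870 mg/L.
Mixed L₀ = (21.8×2.14 + 2.87×206)/(24.67) = 637.9/24.67 = 25.86 mg/L.
Initial deficit D₀ = C_s − DO₀ = 10.3 − 7.870 = 2.430 mg/L.
t_c = (1/0.9350) ln[(1.33/0.395)(1 − 2.430×0.9350/(0.395×25.86))] = 1.070 × ln(2.618) = 1.029 d.
D_c = (0.395/1.33) × 25.86 × e^(−0.395×1.029) = 0.2970 × 25.86 × 0.6659 = 5.114 mg/L.
Minimum DO = 10.3 − 5.114 = 5.186 mg/L.

t_c ≈ 1.03 d; minimum DO ≈ 5.19 mg/L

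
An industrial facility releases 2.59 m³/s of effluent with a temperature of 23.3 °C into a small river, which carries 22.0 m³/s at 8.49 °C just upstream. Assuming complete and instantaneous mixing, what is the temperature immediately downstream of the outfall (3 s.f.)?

Flow-weighted mixing: C = (Q_r C_r + Q_w C_w)/(Q_r + Q_w)
= (22.0×8.49 + 2.59×23.3)/(22.0 + 2.59) = 247.1/24.59 = 10.05 °C.

10.0 °C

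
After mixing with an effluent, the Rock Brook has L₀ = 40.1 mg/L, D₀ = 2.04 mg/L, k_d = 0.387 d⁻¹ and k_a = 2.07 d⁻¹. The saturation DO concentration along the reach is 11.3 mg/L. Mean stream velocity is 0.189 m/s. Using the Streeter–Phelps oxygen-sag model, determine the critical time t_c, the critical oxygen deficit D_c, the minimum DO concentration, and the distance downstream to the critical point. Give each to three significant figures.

t_c ≈ 0.848 d; D_c ≈ 5.40 mg/L; min DO ≈ 5.90 mg/L; x_c ≈ 13.8 km

With k_a/k_d = 5.349 and 1 − D₀(k_a−k_d)/(k_d L₀) = 0.7788,
t_c = ln(5.349 × 0.7788) / (2.07 − 0.387) = ln(4.165) / 1.683 = 1.427/1.683 = 0.8478 d.
L(t_c) = L₀ e^(−k_d t_c) = 40.1 × 0.7203 = 28.88 mg/L, and at the critical point k_a D_c = k_d L, so D_c = (0.387/2.07) × 28.88 = 5.400 mg/L.
Minimum DO = C_s − D_c = 11.3 − 5.400 = 5.900 mg/L.
x_c = v t_c = 0.189 m/s × 0.8478 d × 86400 s/d = 13840 m ≈ 13.8 km.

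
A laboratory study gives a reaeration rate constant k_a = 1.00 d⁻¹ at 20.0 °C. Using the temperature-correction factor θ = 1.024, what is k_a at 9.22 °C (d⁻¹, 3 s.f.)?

k_a(T₂) = k_a(T₁) · θ^(T₂−T₁) = 1.00 × 1.024^(9.22−20.0)
= 1.00 × 1.024^-10.8 = 1.00 × 0.7744 = 0.7744 d⁻¹.

k_a ≈ 0.774 d⁻¹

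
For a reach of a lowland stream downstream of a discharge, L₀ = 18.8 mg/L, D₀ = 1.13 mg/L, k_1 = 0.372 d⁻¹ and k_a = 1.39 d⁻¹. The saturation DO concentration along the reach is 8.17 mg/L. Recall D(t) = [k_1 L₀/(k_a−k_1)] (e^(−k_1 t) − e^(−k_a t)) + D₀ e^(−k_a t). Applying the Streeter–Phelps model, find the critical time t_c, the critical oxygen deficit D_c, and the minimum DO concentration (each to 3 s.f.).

t_c = [1/(k_a−k_1)] ln[(k_a/k_1)(1 − D₀(k_a−k_1)/(k_1 L₀))]
= [1/(1.39−0.372)] ln[(1.39/0.372)(1 − 1.13×1.018/(0.372×18.8))]
= (1/1.018) ln[3.737 × 0.8355] = 0.9823 × ln(3.122) = 0.9823 × 1.138 = 1.118 d.
D_c = (k_1/k_a) L₀ e^(−k_1 t_c) = (0.372/1.39) × 18.8 × e^(−0.372×1.118) = 0.2676 × 18.8 × 0.6597 = 3.319 mg/L.
Minimum DO = C_s − D_c = 8.17 − 3.319 = 4.851 mg/L.

t_c ≈ 1.12 d; D_c ≈ 3.32 mg/L; min DO ≈ 4.85 mg/L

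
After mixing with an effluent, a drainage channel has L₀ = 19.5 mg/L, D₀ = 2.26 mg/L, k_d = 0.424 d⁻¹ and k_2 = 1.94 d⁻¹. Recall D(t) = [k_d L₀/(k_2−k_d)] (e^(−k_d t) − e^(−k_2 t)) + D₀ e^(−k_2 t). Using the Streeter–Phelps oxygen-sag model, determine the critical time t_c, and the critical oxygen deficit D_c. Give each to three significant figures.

t_c ≈ 0.650 d; D_c ≈ 3.24 mg/L

With k_2/k_d = 4.575 and 1 − D₀(k_2−k_d)/(k_d L₀) = 0.5856,
t_c = ln(4.575 × 0.5856) / (1.94 − 0.424) = ln(2.679) / 1.516 = 0.9856/1.516 = 0.6501 d.
L(t_c) = L₀ e^(−k_d t_c) = 19.5 × 0.7591 = 14.80 mg/L, and at the critical point k_2 D_c = k_d L, so D_c = (0.424/1.94) × 14.80 = 3.235 mg/L.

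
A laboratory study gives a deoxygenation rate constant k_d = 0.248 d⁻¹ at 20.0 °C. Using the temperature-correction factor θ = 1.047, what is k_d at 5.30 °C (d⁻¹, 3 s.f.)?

k_d ≈ 0.126 d⁻¹

k_d(T₂) = k_d(T₁) · θ^(T₂−T₁) = 0.248 × 1.047^(5.30−20.0)
= 0.248 × 1.047^-14.7 = 0.248 × 0.5091 = 0.1263 d⁻¹.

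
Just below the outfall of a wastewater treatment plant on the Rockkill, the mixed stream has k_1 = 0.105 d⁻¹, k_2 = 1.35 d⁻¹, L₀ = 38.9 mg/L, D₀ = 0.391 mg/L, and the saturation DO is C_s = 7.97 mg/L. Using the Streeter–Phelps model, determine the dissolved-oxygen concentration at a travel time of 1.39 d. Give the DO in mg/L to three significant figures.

DO ≈ 5.58 mg/L

k_1 L₀/(k_2−k_1) = 0.105×38.9/(1.35−0.105) = 4.084/1.245 = 3.281 mg/L.
e^(−k_1 t) = e^(−0.105×1.390) = 0.8642; e^(−k_2 t) = e^(−1.35×1.390) = 0.1531.
D = 3.281 × (0.8642 − 0.1531) + 0.391 × 0.1531 = 2.333 + 0.05987 = 2.393 mg/L.
DO = C_s − D = 7.97 − 2.393 = 5.577 mg/L.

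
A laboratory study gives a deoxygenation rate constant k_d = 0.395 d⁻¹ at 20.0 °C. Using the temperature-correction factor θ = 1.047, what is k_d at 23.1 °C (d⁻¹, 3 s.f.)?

k_d(T₂) = k_d(T₁) · θ^(T₂−T₁) = 0.395 × 1.047^(23.1−20.0)
= 0.395 × 1.047^3.10 = 0.395 × 1.153 = 0.4554 d⁻¹.

k_d ≈ 0.455 d⁻¹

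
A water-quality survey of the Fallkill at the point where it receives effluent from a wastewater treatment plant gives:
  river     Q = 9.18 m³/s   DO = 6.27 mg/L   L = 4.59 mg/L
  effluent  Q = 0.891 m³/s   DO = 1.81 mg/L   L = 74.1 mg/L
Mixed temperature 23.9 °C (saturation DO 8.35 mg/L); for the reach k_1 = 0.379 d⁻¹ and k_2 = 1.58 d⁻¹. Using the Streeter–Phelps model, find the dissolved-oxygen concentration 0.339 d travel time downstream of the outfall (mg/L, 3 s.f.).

Mixed DO = (9.18×6.27 + 0.891×1.81)/(9.18+0.891) = 59.17/10.07 = 5.875 mg/L.
Mixed L₀ = (9.18×4.59 + 0.891×74.1)/(10.07) = 108.2/10.07 = 10.74 mg/L.
Initial deficit D₀ = C_s − DO₀ = 8.35 − 5.875 = 2.475 mg/L.
D(0.339) = [0.379×10.74/(1.58−0.379)](e^(−0.379×0.339) − e^(−1.58×0.339)) + 2.475 e^(−1.58×0.339)
= 3.389 × (0.8794 − 0.5853) + 2.475 × 0.5853 = 2.445 mg/L.
DO = 8.35 − 2.445 = 5.905 mg/L.

DO ≈ 5.90 mg/L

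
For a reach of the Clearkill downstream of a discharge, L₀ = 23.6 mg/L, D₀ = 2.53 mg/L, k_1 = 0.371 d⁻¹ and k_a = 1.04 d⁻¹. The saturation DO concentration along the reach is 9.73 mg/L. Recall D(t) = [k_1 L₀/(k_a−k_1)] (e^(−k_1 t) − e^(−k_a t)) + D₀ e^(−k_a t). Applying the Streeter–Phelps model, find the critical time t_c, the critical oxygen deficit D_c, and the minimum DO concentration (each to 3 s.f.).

At the critical point dD/dt = 0, so k_1 L₀ e^(−k_1 t) = k_a D. Substituting D(t) from the Streeter–Phelps equation and solving for t gives
t_c = ln[(k_a/k_1)(1 − D₀(k_a−k_1)/(k_1 L₀))] / (k_a−k_1).
Here k_a−k_1 = 0.6690 d⁻¹ and 1 − D₀(k_a−k_1)/(k_1 L₀) = 1 − 2.53×0.6690/(0.371×23.6) = 0.8067, so
t_c = ln(2.803 × 0.8067) / 0.6690 = 0.8160 / 0.6690 = 1.220 d.
L(t_c) = L₀ e^(−k_1 t_c) = 23.6 × 0.6360 = 15.01 mg/L, and at the critical point k_a D_c = k_1 L, so D_c = (0.371/1.04) × 15.01 = 5.355 mg/L.
Minimum DO = C_s − D_c = 9.73 − 5.355 = 4.375 mg/L.

t_c ≈ 1.22 d; D_c ≈ 5.35 mg/L; min DO ≈ 4.38 mg/L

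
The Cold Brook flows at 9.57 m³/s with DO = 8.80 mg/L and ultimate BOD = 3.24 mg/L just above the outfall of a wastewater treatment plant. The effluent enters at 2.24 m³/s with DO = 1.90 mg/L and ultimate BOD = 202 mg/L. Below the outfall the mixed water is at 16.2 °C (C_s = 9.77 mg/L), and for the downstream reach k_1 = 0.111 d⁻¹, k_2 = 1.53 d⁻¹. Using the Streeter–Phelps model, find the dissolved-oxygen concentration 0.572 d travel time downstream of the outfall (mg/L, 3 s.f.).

DO ≈ 7.15 mg/L

Mixed DO = (9.57×8.80 + 2.24×1.90)/(9.57+2.24) = 88.47/11.81 = 7.491 mg/L.
Mixed L₀ = (9.57×3.24 + 2.24×202)/(11.81) = 483.5/11.81 = 40.94 mg/L.
Initial deficit D₀ = C_s − DO₀ = 9.77 − 7.491 = 2.279 mg/L.
D(0.572) = [0.111×40.94/(1.53−0.111)](e^(−0.111×0.572) − e^(−1.53×0.572)) + 2.279 e^(−1.53×0.572)
= 3.202 × (0.9385 − 0.4168) + 2.279 × 0.4168 = 2.620 mg/L.
DO = 9.77 − 2.620 = 7.150 mg/L.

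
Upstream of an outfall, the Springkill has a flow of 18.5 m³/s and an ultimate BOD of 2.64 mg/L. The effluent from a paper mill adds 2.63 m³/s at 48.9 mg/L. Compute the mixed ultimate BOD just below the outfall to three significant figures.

8.40 mg/L

Flow-weighted mixing: C = (Q_r C_r + Q_w C_w)/(Q_r + Q_w)
= (18.5×2.64 + 2.63×48.9)/(18.5 + 2.63) = 177.4/21.13 = 8.398 mg/L.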